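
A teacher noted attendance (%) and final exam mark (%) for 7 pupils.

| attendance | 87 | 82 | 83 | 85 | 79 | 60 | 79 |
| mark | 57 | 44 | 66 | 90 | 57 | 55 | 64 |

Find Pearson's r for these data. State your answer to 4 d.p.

n = 7, Σx = 555, Σy = 433, Σx² = 44489, Σy² = 28011, Σxy = 34554
nΣxy − ΣxΣy = 241878 − 240315 = 1563
nΣx² − (Σx)² = 311423 − 308025 = 3398; nΣy² − (Σy)² = 196077 − 187489 = 8588
r = 1563 / √(3398 × 8588) = 1563 / 5402.0389 ≈ 0.2893

0.2893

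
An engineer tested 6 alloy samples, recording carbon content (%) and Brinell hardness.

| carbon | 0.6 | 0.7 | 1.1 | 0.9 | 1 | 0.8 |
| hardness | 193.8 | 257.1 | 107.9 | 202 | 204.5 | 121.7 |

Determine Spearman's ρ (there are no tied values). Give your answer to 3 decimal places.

-0.314

Rank carbon: 1, 2, 6, 4, 5, 3
Rank hardness: 3, 6, 1, 4, 5, 2
d = rank(carbon) − rank(hardness): -2, -4, 5, 0, 0, 1; Σd² = 46
ρ = 1 − 6Σd² / [n(n²−1)] = 1 − 6×46 / (6×35) = 1 − 276/210 ≈ -0.314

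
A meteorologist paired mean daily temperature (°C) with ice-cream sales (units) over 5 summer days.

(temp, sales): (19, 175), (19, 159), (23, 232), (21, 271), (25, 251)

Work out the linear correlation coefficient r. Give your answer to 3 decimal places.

n = 5, Σx = 107, Σy = 1088, Σx² = 2317, Σy² = 246172, Σxy = 23648
nΣxy − ΣxΣy = 118240 − 116416 = 1824
nΣx² − (Σx)² = 11585 − 11449 = 136; nΣy² − (Σy)² = 1230860 − 1183744 = 47116
r = 1824 / √(136 × 47116) = 1824 / 2531.3585 ≈ 0.721

0.721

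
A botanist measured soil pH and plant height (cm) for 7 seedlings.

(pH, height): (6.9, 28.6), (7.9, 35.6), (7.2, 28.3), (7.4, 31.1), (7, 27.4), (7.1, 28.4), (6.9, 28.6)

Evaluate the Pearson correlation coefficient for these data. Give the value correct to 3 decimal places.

n = 7, Σx = 50.4, Σy = 208, Σx² = 363.64, Σy² = 6228.7, Σxy = 1503.26
nΣxy − ΣxΣy = 10522.82 − 10483.2 = 39.62
nΣx² − (Σx)² = 2545.48 − 2540.16 = 5.32; nΣy² − (Σy)² = 43600.9 − 43264 = 336.9
r = 39.62 / √(5.32 × 336.9) = 39.62 / 42.3357 ≈ 0.936

0.936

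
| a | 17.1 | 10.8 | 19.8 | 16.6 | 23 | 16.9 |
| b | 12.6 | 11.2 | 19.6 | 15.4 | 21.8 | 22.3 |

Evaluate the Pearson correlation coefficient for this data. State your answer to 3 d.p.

0.742

n = 6, Σa = 104.2, Σb = 102.9, Σa² = 1891.26, Σb² = 1878.05, Σab = 1858.41
nΣab − ΣaΣb = 11150.46 − 10722.18 = 428.28
nΣa² − (Σa)² = 11347.56 − 10857.64 = 489.92; nΣb² − (Σb)² = 11268.3 − 10588.41 = 679.89
r = 428.28 / √(489.92 × 679.89) = 428.28 / 577.1410 ≈ 0.742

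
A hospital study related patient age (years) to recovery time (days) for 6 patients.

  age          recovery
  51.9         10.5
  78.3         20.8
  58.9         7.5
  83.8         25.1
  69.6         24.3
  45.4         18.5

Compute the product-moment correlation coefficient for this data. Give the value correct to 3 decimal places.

0.640

n = 6, Σx = 387.9, Σy = 106.7, Σx² = 26221.47, Σy² = 2161.89, Σxy = 7249.9
nΣxy − ΣxΣy = 43499.4 − 41388.93 = 2110.47
nΣx² − (Σx)² = 157328.82 − 150466.41 = 6862.41; nΣy² − (Σy)² = 12971.34 − 11384.89 = 1586.45
r = 2110.47 / √(6862.41 × 1586.45) = 2110.47 / 3299.5258 ≈ 0.640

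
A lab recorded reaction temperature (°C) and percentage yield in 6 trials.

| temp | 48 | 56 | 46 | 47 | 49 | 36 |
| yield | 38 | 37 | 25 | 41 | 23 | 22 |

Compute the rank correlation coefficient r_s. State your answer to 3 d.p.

Rank temp: 4, 6, 2, 3, 5, 1
Rank yield: 5, 4, 3, 6, 2, 1
d = rank(temp) − rank(yield): -1, 2, -1, -3, 3, 0; Σd² = 24
ρ = 1 − 6Σd² / [n(n²−1)] = 1 − 6×24 / (6×35) = 1 − 144/210 ≈ 0.314

0.314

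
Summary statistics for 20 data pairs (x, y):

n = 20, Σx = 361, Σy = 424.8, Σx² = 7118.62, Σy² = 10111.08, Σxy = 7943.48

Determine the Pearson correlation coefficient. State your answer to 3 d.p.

r = (nΣxy − ΣxΣy) / √[(nΣx² − (Σx)²)(nΣy² − (Σy)²)]
Numerator: 20×7943.48 − 361×424.8 = 5516.8
Denominator: √[(142372.4 − 130321)(202221.6 − 180455.04)] = √[12051.4 × 21766.56] = 16196.2193
r = 5516.8 / 16196.2193 ≈ 0.341

0.341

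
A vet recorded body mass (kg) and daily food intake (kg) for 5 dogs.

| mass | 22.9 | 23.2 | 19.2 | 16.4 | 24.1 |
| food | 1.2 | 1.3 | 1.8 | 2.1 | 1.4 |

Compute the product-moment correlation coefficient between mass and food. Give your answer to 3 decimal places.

n = 5, Σx = 105.8, Σy = 7.8, Σx² = 2281.06, Σy² = 12.74, Σxy = 160.38
nΣxy − ΣxΣy = 801.9 − 825.24 = -23.34
nΣx² − (Σx)² = 11405.3 − 11193.64 = 211.66; nΣy² − (Σy)² = 63.7 − 60.84 = 2.86
r = -23.34 / √(211.66 × 2.86) = -23.34 / 24.6038 ≈ -0.949

-0.949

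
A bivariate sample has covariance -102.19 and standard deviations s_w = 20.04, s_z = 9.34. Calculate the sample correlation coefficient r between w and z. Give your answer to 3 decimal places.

-0.546

r = Cov(w,z) / (s_w · s_z) = -102.19 / (20.04 × 9.34)
  = -102.19 / 187.1736 ≈ -0.546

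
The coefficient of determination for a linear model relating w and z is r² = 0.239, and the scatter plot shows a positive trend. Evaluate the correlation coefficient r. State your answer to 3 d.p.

0.489

|r| = √0.239 = 0.489
The association is positive, so r = 0.489.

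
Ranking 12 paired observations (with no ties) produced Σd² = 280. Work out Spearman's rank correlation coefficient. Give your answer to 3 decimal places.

0.021

ρ = 1 − 6Σd² / [n(n²−1)] = 1 − 6×280 / (12×143)
  = 1 − 1680/1716 = 1 − 0.9790 ≈ 0.021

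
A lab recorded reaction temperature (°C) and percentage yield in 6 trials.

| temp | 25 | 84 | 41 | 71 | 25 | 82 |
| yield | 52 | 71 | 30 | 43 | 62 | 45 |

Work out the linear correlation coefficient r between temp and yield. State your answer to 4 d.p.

n = 6, Σx = 328, Σy = 303, Σx² = 21752, Σy² = 16363, Σxy = 16787
nΣxy − ΣxΣy = 100722 − 99384 = 1338
nΣx² − (Σx)² = 130512 − 107584 = 22928; nΣy² − (Σy)² = 98178 − 91809 = 6369
r = 1338 / √(22928 × 6369) = 1338 / 12084.2224 ≈ 0.1107

0.1107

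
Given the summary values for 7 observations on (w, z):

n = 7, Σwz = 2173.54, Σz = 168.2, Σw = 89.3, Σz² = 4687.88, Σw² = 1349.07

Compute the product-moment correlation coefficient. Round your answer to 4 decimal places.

r = (nΣwz − ΣwΣz) / √[(nΣw² − (Σw)²)(nΣz² − (Σz)²)]
Numerator: 7×2173.54 − 89.3×168.2 = 194.52
Denominator: √[(9443.49 − 7974.49)(32815.16 − 28291.24)] = √[1469 × 4523.92] = 2577.9136
r = 194.52 / 2577.9136 ≈ 0.0755

0.0755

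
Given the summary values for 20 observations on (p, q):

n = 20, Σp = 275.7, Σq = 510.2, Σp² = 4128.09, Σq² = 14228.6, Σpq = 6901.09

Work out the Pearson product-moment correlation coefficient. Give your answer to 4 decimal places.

-0.2094

r = (nΣpq − ΣpΣq) / √[(nΣp² − (Σp)²)(nΣq² − (Σq)²)]
Numerator: 20×6901.09 − 275.7×510.2 = -2640.34
Denominator: √[(82561.8 − 76010.49)(284572 − 260304.04)] = √[6551.31 × 24267.96] = 12609.0019
r = -2640.34 / 12609.0019 ≈ -0.2094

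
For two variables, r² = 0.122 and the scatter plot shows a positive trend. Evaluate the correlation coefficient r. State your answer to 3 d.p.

|r| = √0.122 = 0.349
The association is positive, so r = 0.349.

0.349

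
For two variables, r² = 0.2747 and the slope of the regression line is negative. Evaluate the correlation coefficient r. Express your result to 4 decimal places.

|r| = √0.2747 = 0.5241
The association is negative, so r = −0.5241.

-0.5241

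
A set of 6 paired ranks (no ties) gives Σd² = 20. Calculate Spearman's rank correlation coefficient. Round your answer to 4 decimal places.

ρ = 1 − 6Σd² / [n(n²−1)] = 1 − 6×20 / (6×35)
  = 1 − 120/210 = 1 − 0.57143 ≈ 0.4286

0.4286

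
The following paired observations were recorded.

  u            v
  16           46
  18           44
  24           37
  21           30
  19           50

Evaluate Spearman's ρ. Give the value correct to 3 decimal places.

Rank u: 1, 2, 5, 4, 3
Rank v: 4, 3, 2, 1, 5
d = rank(u) − rank(v): -3, -1, 3, 3, -2; Σd² = 32
ρ = 1 − 6Σd² / [n(n²−1)] = 1 − 6×32 / (5×24) = 1 − 192/120 ≈ -0.600

-0.600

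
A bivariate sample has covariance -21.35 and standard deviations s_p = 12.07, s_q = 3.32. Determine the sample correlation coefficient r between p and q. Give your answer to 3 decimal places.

r = Cov(p,q) / (s_p · s_q) = -21.35 / (12.07 × 3.32)
  = -21.35 / 40.0724 ≈ -0.533

-0.533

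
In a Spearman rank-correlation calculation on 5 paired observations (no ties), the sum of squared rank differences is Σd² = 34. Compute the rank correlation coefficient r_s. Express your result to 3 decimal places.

-0.700

ρ = 1 − 6Σd² / [n(n²−1)] = 1 − 6×34 / (5×24)
  = 1 − 204/120 = 1 − 1.7000 ≈ -0.700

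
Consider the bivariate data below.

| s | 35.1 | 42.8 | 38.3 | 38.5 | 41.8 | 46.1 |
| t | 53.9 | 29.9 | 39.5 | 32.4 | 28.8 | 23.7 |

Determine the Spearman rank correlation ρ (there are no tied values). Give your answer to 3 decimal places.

Rank s: 1, 5, 2, 3, 4, 6
Rank t: 6, 3, 5, 4, 2, 1
d = rank(s) − rank(t): -5, 2, -3, -1, 2, 5; Σd² = 68
ρ = 1 − 6Σd² / [n(n²−1)] = 1 − 6×68 / (6×35) = 1 − 408/210 ≈ -0.943

-0.943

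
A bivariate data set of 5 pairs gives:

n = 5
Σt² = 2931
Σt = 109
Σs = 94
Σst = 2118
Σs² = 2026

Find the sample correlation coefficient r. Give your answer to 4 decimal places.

r = (nΣst − ΣsΣt) / √[(nΣs² − (Σs)²)(nΣt² − (Σt)²)]
Numerator: 5×2118 − 94×109 = 344
Denominator: √[(10130 − 8836)(14655 − 11881)] = √[1294 × 2774] = 1894.6124
r = 344 / 1894.6124 ≈ 0.1816

0.1816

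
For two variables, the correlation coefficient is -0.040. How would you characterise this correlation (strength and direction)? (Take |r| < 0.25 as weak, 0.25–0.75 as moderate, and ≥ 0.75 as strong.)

weak negative

r = -0.040 < 0 so the relationship is negative.
|r| = 0.040, which falls in the weak range.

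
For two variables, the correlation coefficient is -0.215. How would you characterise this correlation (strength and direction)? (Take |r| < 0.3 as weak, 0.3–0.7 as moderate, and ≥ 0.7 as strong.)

weak negative

r = -0.215 < 0 so the relationship is negative.
|r| = 0.215, which falls in the weak range.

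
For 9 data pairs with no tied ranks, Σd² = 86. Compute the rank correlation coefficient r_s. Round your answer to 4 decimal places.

0.2833

ρ = 1 − 6Σd² / [n(n²−1)] = 1 − 6×86 / (9×80)
  = 1 − 516/720 = 1 − 0.71667 ≈ 0.2833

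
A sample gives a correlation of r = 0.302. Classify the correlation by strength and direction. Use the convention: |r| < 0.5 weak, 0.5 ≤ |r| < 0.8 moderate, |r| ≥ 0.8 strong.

r = 0.302 > 0 so the relationship is positive.
|r| = 0.302, which falls in the weak range.

weak positive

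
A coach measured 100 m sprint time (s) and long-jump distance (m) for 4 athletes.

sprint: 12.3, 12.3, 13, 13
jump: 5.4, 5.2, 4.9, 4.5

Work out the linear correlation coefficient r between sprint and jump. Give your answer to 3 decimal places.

n = 4, Σx = 50.6, Σy = 20, Σx² = 640.58, Σy² = 100.46, Σxy = 252.58
nΣxy − ΣxΣy = 1010.32 − 1012 = -1.68
nΣx² − (Σx)² = 2562.32 − 2560.36 = 1.96; nΣy² − (Σy)² = 401.84 − 400 = 1.84
r = -1.68 / √(1.96 × 1.84) = -1.68 / 1.8991 ≈ -0.885

-0.885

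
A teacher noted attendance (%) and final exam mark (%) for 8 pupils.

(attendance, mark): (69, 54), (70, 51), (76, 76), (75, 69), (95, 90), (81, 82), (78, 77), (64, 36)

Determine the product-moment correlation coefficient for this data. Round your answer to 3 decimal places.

n = 8, Σx = 608, Σy = 535, Σx² = 46828, Σy² = 38103, Σxy = 41749
nΣxy − ΣxΣy = 333992 − 325280 = 8712
nΣx² − (Σx)² = 374624 − 369664 = 4960; nΣy² − (Σy)² = 304824 − 286225 = 18599
r = 8712 / √(4960 × 18599) = 8712 / 9604.7405 ≈ 0.907

0.907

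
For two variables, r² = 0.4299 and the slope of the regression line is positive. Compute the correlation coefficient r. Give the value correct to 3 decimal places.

0.656

|r| = √0.4299 = 0.656
The association is positive, so r = 0.656.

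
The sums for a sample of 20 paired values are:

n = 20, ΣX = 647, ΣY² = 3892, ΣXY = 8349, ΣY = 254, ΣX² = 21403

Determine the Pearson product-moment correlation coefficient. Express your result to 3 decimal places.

0.235

r = (nΣXY − ΣXΣY) / √[(nΣX² − (ΣX)²)(nΣY² − (ΣY)²)]
Numerator: 20×8349 − 647×254 = 2642
Denominator: √[(428060 − 418609)(77840 − 64516)] = √[9451 × 13324] = 11221.6364
r = 2642 / 11221.6364 ≈ 0.235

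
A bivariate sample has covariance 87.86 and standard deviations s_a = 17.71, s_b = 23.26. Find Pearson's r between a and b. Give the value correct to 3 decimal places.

0.213

r = Cov(a,b) / (s_a · s_b) = 87.86 / (17.71 × 23.26)
  = 87.86 / 411.9346 ≈ 0.213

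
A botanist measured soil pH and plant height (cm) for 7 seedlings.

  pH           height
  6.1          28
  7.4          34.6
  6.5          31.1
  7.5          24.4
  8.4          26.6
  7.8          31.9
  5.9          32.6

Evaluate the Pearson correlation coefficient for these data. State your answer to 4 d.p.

n = 7, Σx = 49.6, Σy = 209.2, Σx² = 356.68, Σy² = 6331.66, Σxy = 1476.59
nΣxy − ΣxΣy = 10336.13 − 10376.32 = -40.19
nΣx² − (Σx)² = 2496.76 − 2460.16 = 36.6; nΣy² − (Σy)² = 44321.62 − 43764.64 = 556.98
r = -40.19 / √(36.6 × 556.98) = -40.19 / 142.7777 ≈ -0.2815

-0.2815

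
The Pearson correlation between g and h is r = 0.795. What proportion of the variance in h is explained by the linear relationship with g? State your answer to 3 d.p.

r² = (0.795)² = 0.632

0.632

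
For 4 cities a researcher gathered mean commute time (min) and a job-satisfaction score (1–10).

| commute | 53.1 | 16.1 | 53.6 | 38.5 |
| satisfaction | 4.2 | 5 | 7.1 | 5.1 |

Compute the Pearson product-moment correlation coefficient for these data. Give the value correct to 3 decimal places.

n = 4, Σx = 161.3, Σy = 21.4, Σx² = 7434.03, Σy² = 119.06, Σxy = 880.43
nΣxy − ΣxΣy = 3521.72 − 3451.82 = 69.9
nΣx² − (Σx)² = 29736.12 − 26017.69 = 3718.43; nΣy² − (Σy)² = 476.24 − 457.96 = 18.28
r = 69.9 / √(3718.43 × 18.28) = 69.9 / 260.7161 ≈ 0.268

0.268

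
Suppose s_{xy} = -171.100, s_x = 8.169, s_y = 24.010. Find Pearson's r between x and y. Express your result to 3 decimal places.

r = Cov(x,y) / (s_x · s_y) = -171.100 / (8.169 × 24.010)
  = -171.100 / 196.1377 ≈ -0.872

-0.872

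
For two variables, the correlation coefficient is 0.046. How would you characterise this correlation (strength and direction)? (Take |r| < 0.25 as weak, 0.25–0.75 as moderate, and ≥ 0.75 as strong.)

r = 0.046 > 0 so the relationship is positive.
|r| = 0.046, which falls in the weak range.

weak positive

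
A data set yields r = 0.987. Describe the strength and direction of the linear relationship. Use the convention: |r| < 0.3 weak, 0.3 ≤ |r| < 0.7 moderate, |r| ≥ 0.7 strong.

strong positive

r = 0.987 > 0 so the relationship is positive.
|r| = 0.987, which falls in the strong range.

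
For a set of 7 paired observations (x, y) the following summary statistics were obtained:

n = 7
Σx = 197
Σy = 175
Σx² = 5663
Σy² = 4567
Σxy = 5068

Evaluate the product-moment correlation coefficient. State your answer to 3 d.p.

r = (nΣxy − ΣxΣy) / √[(nΣx² − (Σx)²)(nΣy² − (Σy)²)]
Numerator: 7×5068 − 197×175 = 1001
Denominator: √[(39641 − 38809)(31969 − 30625)] = √[832 × 1344] = 1057.4535
r = 1001 / 1057.4535 ≈ 0.947

0.947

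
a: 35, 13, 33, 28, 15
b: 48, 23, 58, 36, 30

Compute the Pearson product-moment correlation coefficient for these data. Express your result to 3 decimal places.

n = 5, Σa = 124, Σb = 195, Σa² = 3492, Σb² = 8393, Σab = 5351
nΣab − ΣaΣb = 26755 − 24180 = 2575
nΣa² − (Σa)² = 17460 − 15376 = 2084; nΣb² − (Σb)² = 41965 − 38025 = 3940
r = 2575 / √(2084 × 3940) = 2575 / 2865.4773 ≈ 0.899

0.899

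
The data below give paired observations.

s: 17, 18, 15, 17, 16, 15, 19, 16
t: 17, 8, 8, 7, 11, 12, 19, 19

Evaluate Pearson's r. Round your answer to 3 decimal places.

0.279

n = 8, Σs = 133, Σt = 101, Σs² = 2225, Σt² = 1453, Σst = 1693
nΣst − ΣsΣt = 13544 − 13433 = 111
nΣs² − (Σs)² = 17800 − 17689 = 111; nΣt² − (Σt)² = 11624 − 10201 = 1423
r = 111 / √(111 × 1423) = 111 / 397.4330 ≈ 0.279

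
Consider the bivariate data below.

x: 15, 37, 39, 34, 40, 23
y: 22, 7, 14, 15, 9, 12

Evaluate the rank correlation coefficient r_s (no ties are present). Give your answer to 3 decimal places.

Rank x: 1, 4, 5, 3, 6, 2
Rank y: 6, 1, 4, 5, 2, 3
d = rank(x) − rank(y): -5, 3, 1, -2, 4, -1; Σd² = 56
ρ = 1 − 6Σd² / [n(n²−1)] = 1 − 6×56 / (6×35) = 1 − 336/210 ≈ -0.600

-0.600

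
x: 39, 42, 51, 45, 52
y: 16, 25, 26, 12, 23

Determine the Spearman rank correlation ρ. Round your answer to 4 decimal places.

0.3000

Rank x: 1, 2, 4, 3, 5
Rank y: 2, 4, 5, 1, 3
d = rank(x) − rank(y): -1, -2, -1, 2, 2; Σd² = 14
ρ = 1 − 6Σd² / [n(n²−1)] = 1 − 6×14 / (5×24) = 1 − 84/120 ≈ 0.3000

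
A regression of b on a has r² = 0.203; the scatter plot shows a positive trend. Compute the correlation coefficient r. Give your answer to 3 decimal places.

|r| = √0.203 = 0.451
The association is positive, so r = 0.451.

0.451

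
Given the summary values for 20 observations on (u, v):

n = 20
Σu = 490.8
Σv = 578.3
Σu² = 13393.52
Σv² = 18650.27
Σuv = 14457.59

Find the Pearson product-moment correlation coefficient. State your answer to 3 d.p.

0.165

r = (nΣuv − ΣuΣv) / √[(nΣu² − (Σu)²)(nΣv² − (Σv)²)]
Numerator: 20×14457.59 − 490.8×578.3 = 5322.16
Denominator: √[(267870.4 − 240884.64)(373005.4 − 334430.89)] = √[26985.76 × 38574.51] = 32263.9500
r = 5322.16 / 32263.9500 ≈ 0.165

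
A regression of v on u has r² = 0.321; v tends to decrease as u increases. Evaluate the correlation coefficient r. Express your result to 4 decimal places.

-0.5666

|r| = √0.321 = 0.5666
The association is negative, so r = −0.5666.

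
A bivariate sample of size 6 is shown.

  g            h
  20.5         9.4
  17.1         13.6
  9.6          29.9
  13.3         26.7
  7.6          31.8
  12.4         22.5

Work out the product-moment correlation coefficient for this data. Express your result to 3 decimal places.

-0.968

n = 6, Σg = 80.5, Σh = 133.9, Σg² = 1193.23, Σh² = 3397.71, Σgh = 1588.09
nΣgh − ΣgΣh = 9528.54 − 10778.95 = -1250.41
nΣg² − (Σg)² = 7159.38 − 6480.25 = 679.13; nΣh² − (Σh)² = 20386.26 − 17929.21 = 2457.05
r = -1250.41 / √(679.13 × 2457.05) = -1250.41 / 1291.7648 ≈ -0.968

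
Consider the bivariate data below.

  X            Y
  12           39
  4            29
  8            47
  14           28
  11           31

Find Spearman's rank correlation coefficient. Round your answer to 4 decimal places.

Rank X: 4, 1, 2, 5, 3
Rank Y: 4, 2, 5, 1, 3
d = rank(X) − rank(Y): 0, -1, -3, 4, 0; Σd² = 26
ρ = 1 − 6Σd² / [n(n²−1)] = 1 − 6×26 / (5×24) = 1 − 156/120 ≈ -0.3000

-0.3000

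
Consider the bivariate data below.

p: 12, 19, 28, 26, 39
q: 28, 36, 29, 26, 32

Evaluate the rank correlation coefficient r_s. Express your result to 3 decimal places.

Rank p: 1, 2, 4, 3, 5
Rank q: 2, 5, 3, 1, 4
d = rank(p) − rank(q): -1, -3, 1, 2, 1; Σd² = 16
ρ = 1 − 6Σd² / [n(n²−1)] = 1 − 6×16 / (5×24) = 1 − 96/120 ≈ 0.200

0.200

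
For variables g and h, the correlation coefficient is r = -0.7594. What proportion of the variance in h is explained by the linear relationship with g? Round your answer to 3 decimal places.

r² = (-0.7594)² = 0.577

0.577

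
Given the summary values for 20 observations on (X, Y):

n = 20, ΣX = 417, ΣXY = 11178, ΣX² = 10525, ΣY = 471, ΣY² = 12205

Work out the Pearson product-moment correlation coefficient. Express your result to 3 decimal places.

0.951

r = (nΣXY − ΣXΣY) / √[(nΣX² − (ΣX)²)(nΣY² − (ΣY)²)]
Numerator: 20×11178 − 417×471 = 27153
Denominator: √[(210500 − 173889)(244100 − 221841)] = √[36611 × 22259] = 28546.8781
r = 27153 / 28546.8781 ≈ 0.951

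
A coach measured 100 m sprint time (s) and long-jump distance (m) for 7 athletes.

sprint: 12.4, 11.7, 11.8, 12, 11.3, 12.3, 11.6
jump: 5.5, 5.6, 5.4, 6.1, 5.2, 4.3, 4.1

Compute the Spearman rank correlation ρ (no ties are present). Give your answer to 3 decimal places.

Rank sprint: 7, 3, 4, 5, 1, 6, 2
Rank jump: 5, 6, 4, 7, 3, 2, 1
d = rank(sprint) − rank(jump): 2, -3, 0, -2, -2, 4, 1; Σd² = 38
ρ = 1 − 6Σd² / [n(n²−1)] = 1 − 6×38 / (7×48) = 1 − 228/336 ≈ 0.321

0.321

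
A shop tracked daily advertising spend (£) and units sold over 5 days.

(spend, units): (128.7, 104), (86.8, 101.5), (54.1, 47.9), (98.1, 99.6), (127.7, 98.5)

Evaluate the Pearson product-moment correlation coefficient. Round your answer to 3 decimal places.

0.811

n = 5, Σx = 495.4, Σy = 451.5, Σx² = 52955.64, Σy² = 43035.07, Σxy = 47135.6
nΣxy − ΣxΣy = 235678 − 223673.1 = 12004.9
nΣx² − (Σx)² = 264778.2 − 245421.16 = 19357.04; nΣy² − (Σy)² = 215175.35 − 203852.25 = 11323.1
r = 12004.9 / √(19357.04 × 11323.1) = 12004.9 / 14804.7864 ≈ 0.811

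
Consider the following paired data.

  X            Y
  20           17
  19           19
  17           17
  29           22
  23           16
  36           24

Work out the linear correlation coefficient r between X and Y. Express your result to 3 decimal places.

0.870

n = 6, ΣX = 144, ΣY = 115, ΣX² = 3716, ΣY² = 2255, ΣXY = 2860
nΣXY − ΣXΣY = 17160 − 16560 = 600
nΣX² − (ΣX)² = 22296 − 20736 = 1560; nΣY² − (ΣY)² = 13530 − 13225 = 305
r = 600 / √(1560 × 305) = 600 / 689.7826 ≈ 0.870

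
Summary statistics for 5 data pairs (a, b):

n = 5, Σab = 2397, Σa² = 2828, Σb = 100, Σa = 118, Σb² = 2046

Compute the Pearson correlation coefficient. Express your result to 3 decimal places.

r = (nΣab − ΣaΣb) / √[(nΣa² − (Σa)²)(nΣb² − (Σb)²)]
Numerator: 5×2397 − 118×100 = 185
Denominator: √[(14140 − 13924)(10230 − 10000)] = √[216 × 230] = 222.8901
r = 185 / 222.8901 ≈ 0.830

0.830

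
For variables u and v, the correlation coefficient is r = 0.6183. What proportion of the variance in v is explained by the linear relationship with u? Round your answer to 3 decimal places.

0.382

r² = (0.6183)² = 0.382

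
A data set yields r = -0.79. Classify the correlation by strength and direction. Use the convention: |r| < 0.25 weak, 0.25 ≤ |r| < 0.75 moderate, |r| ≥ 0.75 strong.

r = -0.79 < 0 so the relationship is negative.
|r| = 0.79, which falls in the strong range.

strong negative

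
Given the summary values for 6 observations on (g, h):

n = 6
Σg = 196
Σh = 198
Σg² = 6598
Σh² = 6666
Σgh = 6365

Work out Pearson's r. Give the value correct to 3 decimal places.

r = (nΣgh − ΣgΣh) / √[(nΣg² − (Σg)²)(nΣh² − (Σh)²)]
Numerator: 6×6365 − 196×198 = -618
Denominator: √[(39588 − 38416)(39996 − 39204)] = √[1172 × 792] = 963.4438
r = -618 / 963.4438 ≈ -0.641

-0.641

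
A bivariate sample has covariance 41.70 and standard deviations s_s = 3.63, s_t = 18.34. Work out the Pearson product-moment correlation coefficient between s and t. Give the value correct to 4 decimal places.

r = Cov(s,t) / (s_s · s_t) = 41.70 / (3.63 × 18.34)
  = 41.70 / 66.5742 ≈ 0.6264

0.6264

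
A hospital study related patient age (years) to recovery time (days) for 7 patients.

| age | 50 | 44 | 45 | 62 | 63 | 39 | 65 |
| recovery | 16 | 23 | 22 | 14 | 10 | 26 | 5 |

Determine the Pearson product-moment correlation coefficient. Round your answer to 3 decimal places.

-0.954

n = 7, Σx = 368, Σy = 116, Σx² = 20020, Σy² = 2266, Σxy = 5639
nΣxy − ΣxΣy = 39473 − 42688 = -3215
nΣx² − (Σx)² = 140140 − 135424 = 4716; nΣy² − (Σy)² = 15862 − 13456 = 2406
r = -3215 / √(4716 × 2406) = -3215 / 3368.4857 ≈ -0.954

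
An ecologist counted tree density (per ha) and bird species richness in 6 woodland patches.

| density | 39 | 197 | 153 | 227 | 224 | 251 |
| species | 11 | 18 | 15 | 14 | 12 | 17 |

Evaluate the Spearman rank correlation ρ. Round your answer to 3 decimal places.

0.371

Rank density: 1, 3, 2, 5, 4, 6
Rank species: 1, 6, 4, 3, 2, 5
d = rank(density) − rank(species): 0, -3, -2, 2, 2, 1; Σd² = 22
ρ = 1 − 6Σd² / [n(n²−1)] = 1 − 6×22 / (6×35) = 1 − 132/210 ≈ 0.371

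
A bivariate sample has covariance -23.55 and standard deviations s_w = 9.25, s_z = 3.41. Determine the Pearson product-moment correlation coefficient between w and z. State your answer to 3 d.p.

r = Cov(w,z) / (s_w · s_z) = -23.55 / (9.25 × 3.41)
  = -23.55 / 31.5425 ≈ -0.747

-0.747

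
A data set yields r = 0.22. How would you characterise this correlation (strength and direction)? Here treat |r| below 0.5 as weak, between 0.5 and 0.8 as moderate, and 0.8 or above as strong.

r = 0.22 > 0 so the relationship is positive.
|r| = 0.22, which falls in the weak range.

weak positive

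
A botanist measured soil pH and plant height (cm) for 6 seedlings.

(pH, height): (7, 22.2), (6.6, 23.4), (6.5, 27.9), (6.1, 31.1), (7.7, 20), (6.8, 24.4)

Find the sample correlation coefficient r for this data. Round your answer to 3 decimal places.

n = 6, Σx = 40.7, Σy = 149, Σx² = 277.55, Σy² = 3781.38, Σxy = 1000.82
nΣxy − ΣxΣy = 6004.92 − 6064.3 = -59.38
nΣx² − (Σx)² = 1665.3 − 1656.49 = 8.81; nΣy² − (Σy)² = 22688.28 − 22201 = 487.28
r = -59.38 / √(8.81 × 487.28) = -59.38 / 65.5205 ≈ -0.906

-0.906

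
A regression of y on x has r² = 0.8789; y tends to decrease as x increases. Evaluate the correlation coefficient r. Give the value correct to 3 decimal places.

|r| = √0.8789 = 0.937
The association is negative, so r = −0.937.

-0.937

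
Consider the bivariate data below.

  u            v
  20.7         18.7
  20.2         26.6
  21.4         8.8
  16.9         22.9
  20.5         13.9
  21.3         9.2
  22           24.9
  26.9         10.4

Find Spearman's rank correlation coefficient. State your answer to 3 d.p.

-0.452

Rank u: 4, 2, 6, 1, 3, 5, 7, 8
Rank v: 5, 8, 1, 6, 4, 2, 7, 3
d = rank(u) − rank(v): -1, -6, 5, -5, -1, 3, 0, 5; Σd² = 122
ρ = 1 − 6Σd² / [n(n²−1)] = 1 − 6×122 / (8×63) = 1 − 732/504 ≈ -0.452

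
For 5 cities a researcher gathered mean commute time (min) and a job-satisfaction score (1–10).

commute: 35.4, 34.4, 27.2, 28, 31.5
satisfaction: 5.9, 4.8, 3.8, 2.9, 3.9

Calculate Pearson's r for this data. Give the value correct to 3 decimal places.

0.878

n = 5, Σx = 156.5, Σy = 21.3, Σx² = 4952.61, Σy² = 95.91, Σxy = 681.39
nΣxy − ΣxΣy = 3406.95 − 3333.45 = 73.5
nΣx² − (Σx)² = 24763.05 − 24492.25 = 270.8; nΣy² − (Σy)² = 479.55 − 453.69 = 25.86
r = 73.5 / √(270.8 × 25.86) = 73.5 / 83.6833 ≈ 0.878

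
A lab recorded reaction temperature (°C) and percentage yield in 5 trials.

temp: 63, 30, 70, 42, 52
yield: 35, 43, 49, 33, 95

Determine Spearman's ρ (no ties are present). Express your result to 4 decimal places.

Rank temp: 4, 1, 5, 2, 3
Rank yield: 2, 3, 4, 1, 5
d = rank(temp) − rank(yield): 2, -2, 1, 1, -2; Σd² = 14
ρ = 1 − 6Σd² / [n(n²−1)] = 1 − 6×14 / (5×24) = 1 − 84/120 ≈ 0.3000

0.3000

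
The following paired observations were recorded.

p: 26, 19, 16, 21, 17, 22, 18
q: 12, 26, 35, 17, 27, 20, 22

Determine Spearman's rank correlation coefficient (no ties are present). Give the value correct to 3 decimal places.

-0.929

Rank p: 7, 4, 1, 5, 2, 6, 3
Rank q: 1, 5, 7, 2, 6, 3, 4
d = rank(p) − rank(q): 6, -1, -6, 3, -4, 3, -1; Σd² = 108
ρ = 1 − 6Σd² / [n(n²−1)] = 1 − 6×108 / (7×48) = 1 − 648/336 ≈ -0.929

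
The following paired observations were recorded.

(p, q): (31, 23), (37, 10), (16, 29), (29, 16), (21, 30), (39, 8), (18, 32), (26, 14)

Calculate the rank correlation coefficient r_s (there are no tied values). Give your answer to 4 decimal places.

-0.8333

Rank p: 6, 7, 1, 5, 3, 8, 2, 4
Rank q: 5, 2, 6, 4, 7, 1, 8, 3
d = rank(p) − rank(q): 1, 5, -5, 1, -4, 7, -6, 1; Σd² = 154
ρ = 1 − 6Σd² / [n(n²−1)] = 1 − 6×154 / (8×63) = 1 − 924/504 ≈ -0.8333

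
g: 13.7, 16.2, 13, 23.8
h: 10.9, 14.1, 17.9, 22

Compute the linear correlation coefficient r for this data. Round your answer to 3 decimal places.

0.729

n = 4, Σg = 66.7, Σh = 64.9, Σg² = 1185.57, Σh² = 1122.03, Σgh = 1134.05
nΣgh − ΣgΣh = 4536.2 − 4328.83 = 207.37
nΣg² − (Σg)² = 4742.28 − 4448.89 = 293.39; nΣh² − (Σh)² = 4488.12 − 4212.01 = 276.11
r = 207.37 / √(293.39 × 276.11) = 207.37 / 284.6189 ≈ 0.729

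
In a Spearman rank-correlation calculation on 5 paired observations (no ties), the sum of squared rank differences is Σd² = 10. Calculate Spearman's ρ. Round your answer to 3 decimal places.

0.500

ρ = 1 − 6Σd² / [n(n²−1)] = 1 − 6×10 / (5×24)
  = 1 − 60/120 = 1 − 0.5000 ≈ 0.500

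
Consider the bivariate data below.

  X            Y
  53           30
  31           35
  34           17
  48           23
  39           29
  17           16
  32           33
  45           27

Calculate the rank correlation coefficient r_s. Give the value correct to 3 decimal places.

Rank X: 8, 2, 4, 7, 5, 1, 3, 6
Rank Y: 6, 8, 2, 3, 5, 1, 7, 4
d = rank(X) − rank(Y): 2, -6, 2, 4, 0, 0, -4, 2; Σd² = 80
ρ = 1 − 6Σd² / [n(n²−1)] = 1 − 6×80 / (8×63) = 1 − 480/504 ≈ 0.048

0.048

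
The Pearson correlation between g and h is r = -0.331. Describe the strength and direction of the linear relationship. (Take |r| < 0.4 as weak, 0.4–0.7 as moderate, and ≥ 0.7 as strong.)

weak negative

r = -0.331 < 0 so the relationship is negative.
|r| = 0.331, which falls in the weak range.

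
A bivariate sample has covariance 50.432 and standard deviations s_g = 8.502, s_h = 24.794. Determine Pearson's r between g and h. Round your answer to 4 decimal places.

0.2392

r = Cov(g,h) / (s_g · s_h) = 50.432 / (8.502 × 24.794)
  = 50.432 / 210.7986 ≈ 0.2392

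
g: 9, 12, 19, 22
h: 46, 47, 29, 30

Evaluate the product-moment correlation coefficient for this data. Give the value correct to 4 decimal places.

n = 4, Σg = 62, Σh = 152, Σg² = 1070, Σh² = 6066, Σgh = 2189
nΣgh − ΣgΣh = 8756 − 9424 = -668
nΣg² − (Σg)² = 4280 − 3844 = 436; nΣh² − (Σh)² = 24264 − 23104 = 1160
r = -668 / √(436 × 1160) = -668 / 711.1681 ≈ -0.9393

-0.9393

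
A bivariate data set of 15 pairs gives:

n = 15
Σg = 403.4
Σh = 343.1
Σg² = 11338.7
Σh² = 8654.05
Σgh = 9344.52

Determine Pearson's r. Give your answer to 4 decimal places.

r = (nΣgh − ΣgΣh) / √[(nΣg² − (Σg)²)(nΣh² − (Σh)²)]
Numerator: 15×9344.52 − 403.4×343.1 = 1761.26
Denominator: √[(170080.5 − 162731.56)(129810.75 − 117717.61)] = √[7348.94 × 12093.14] = 9427.1820
r = 1761.26 / 9427.1820 ≈ 0.1868

0.1868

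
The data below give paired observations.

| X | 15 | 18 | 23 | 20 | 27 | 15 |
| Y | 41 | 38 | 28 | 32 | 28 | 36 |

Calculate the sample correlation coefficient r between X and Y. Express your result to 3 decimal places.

n = 6, ΣX = 118, ΣY = 203, ΣX² = 2432, ΣY² = 7013, ΣXY = 3879
nΣXY − ΣXΣY = 23274 − 23954 = -680
nΣX² − (ΣX)² = 14592 − 13924 = 668; nΣY² − (ΣY)² = 42078 − 41209 = 869
r = -680 / √(668 × 869) = -680 / 761.9003 ≈ -0.893

-0.893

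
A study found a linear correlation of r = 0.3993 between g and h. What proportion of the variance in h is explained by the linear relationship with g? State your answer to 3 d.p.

r² = (0.3993)² = 0.159

0.159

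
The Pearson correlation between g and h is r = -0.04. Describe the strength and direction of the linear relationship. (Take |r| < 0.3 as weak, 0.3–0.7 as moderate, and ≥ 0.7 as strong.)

r = -0.04 < 0 so the relationship is negative.
|r| = 0.04, which falls in the weak range.

weak negative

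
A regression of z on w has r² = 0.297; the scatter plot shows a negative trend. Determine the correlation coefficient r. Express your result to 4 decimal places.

|r| = √0.297 = 0.5450
The association is negative, so r = −0.5450.

-0.5450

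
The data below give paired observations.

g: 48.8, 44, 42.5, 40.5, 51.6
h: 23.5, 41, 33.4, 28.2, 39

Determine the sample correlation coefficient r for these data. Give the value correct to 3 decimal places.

n = 5, Σg = 227.4, Σh = 165.1, Σg² = 10426.5, Σh² = 5665.05, Σgh = 7524.8
nΣgh − ΣgΣh = 37624 − 37543.74 = 80.26
nΣg² − (Σg)² = 52132.5 − 51710.76 = 421.74; nΣh² − (Σh)² = 28325.25 − 27258.01 = 1067.24
r = 80.26 / √(421.74 × 1067.24) = 80.26 / 670.8933 ≈ 0.120

0.120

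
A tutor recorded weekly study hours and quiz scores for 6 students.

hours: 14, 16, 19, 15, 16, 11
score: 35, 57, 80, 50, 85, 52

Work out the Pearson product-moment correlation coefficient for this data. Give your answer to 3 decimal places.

n = 6, Σx = 91, Σy = 359, Σx² = 1415, Σy² = 23303, Σxy = 5604
nΣxy − ΣxΣy = 33624 − 32669 = 955
nΣx² − (Σx)² = 8490 − 8281 = 209; nΣy² − (Σy)² = 139818 − 128881 = 10937
r = 955 / √(209 × 10937) = 955 / 1511.8972 ≈ 0.632

0.632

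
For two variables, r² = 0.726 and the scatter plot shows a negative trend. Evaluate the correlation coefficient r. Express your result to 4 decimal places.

-0.8521

|r| = √0.726 = 0.8521
The association is negative, so r = −0.8521.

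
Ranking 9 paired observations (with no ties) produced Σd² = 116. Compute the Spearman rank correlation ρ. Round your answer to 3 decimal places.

0.033

ρ = 1 − 6Σd² / [n(n²−1)] = 1 − 6×116 / (9×80)
  = 1 − 696/720 = 1 − 0.9667 ≈ 0.033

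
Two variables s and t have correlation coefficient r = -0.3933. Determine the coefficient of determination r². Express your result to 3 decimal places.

r² = (-0.3933)² = 0.155

0.155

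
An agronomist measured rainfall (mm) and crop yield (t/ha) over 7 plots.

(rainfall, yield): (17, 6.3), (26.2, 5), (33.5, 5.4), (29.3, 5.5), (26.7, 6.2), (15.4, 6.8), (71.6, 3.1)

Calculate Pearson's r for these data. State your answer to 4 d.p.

-0.9439

n = 7, Σx = 219.7, Σy = 38.3, Σx² = 9032.79, Σy² = 218.39, Σxy = 1072.37
nΣxy − ΣxΣy = 7506.59 − 8414.51 = -907.92
nΣx² − (Σx)² = 63229.53 − 48268.09 = 14961.44; nΣy² − (Σy)² = 1528.73 − 1466.89 = 61.84
r = -907.92 / √(14961.44 × 61.84) = -907.92 / 961.8812 ≈ -0.9439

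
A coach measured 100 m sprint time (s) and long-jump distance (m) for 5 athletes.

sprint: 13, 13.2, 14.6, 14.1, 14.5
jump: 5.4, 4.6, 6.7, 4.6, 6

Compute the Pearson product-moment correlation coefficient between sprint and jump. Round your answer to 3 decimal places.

0.623

n = 5, Σx = 69.4, Σy = 27.3, Σx² = 965.46, Σy² = 152.37, Σxy = 380.6
nΣxy − ΣxΣy = 1903 − 1894.62 = 8.38
nΣx² − (Σx)² = 4827.3 − 4816.36 = 10.94; nΣy² − (Σy)² = 761.85 − 745.29 = 16.56
r = 8.38 / √(10.94 × 16.56) = 8.38 / 13.4598 ≈ 0.623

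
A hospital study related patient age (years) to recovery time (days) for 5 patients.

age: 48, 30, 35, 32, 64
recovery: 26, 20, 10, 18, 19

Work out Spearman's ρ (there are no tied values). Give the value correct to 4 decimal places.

0.1000

Rank age: 4, 1, 3, 2, 5
Rank recovery: 5, 4, 1, 2, 3
d = rank(age) − rank(recovery): -1, -3, 2, 0, 2; Σd² = 18
ρ = 1 − 6Σd² / [n(n²−1)] = 1 − 6×18 / (5×24) = 1 − 108/120 ≈ 0.1000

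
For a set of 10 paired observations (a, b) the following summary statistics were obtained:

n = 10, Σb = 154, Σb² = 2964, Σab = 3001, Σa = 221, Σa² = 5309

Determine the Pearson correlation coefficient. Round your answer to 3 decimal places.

r = (nΣab − ΣaΣb) / √[(nΣa² − (Σa)²)(nΣb² − (Σb)²)]
Numerator: 10×3001 − 221×154 = -4024
Denominator: √[(53090 − 48841)(29640 − 23716)] = √[4249 × 5924] = 5017.0784
r = -4024 / 5017.0784 ≈ -0.802

-0.802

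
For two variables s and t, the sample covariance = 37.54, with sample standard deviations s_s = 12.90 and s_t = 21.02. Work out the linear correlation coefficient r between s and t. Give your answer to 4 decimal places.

0.1384

r = Cov(s,t) / (s_s · s_t) = 37.54 / (12.90 × 21.02)
  = 37.54 / 271.1580 ≈ 0.1384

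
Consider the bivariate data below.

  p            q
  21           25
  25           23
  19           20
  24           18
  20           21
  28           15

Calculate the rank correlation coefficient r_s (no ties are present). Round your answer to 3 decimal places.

Rank p: 3, 5, 1, 4, 2, 6
Rank q: 6, 5, 3, 2, 4, 1
d = rank(p) − rank(q): -3, 0, -2, 2, -2, 5; Σd² = 46
ρ = 1 − 6Σd² / [n(n²−1)] = 1 − 6×46 / (6×35) = 1 − 276/210 ≈ -0.314

-0.314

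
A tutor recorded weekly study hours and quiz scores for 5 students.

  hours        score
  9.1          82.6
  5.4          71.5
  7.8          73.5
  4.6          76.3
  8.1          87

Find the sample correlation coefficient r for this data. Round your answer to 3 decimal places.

0.616

n = 5, Σx = 35, Σy = 390.9, Σx² = 259.58, Σy² = 30727.95, Σxy = 2766.74
nΣxy − ΣxΣy = 13833.7 − 13681.5 = 152.2
nΣx² − (Σx)² = 1297.9 − 1225 = 72.9; nΣy² − (Σy)² = 153639.75 − 152802.81 = 836.94
r = 152.2 / √(72.9 × 836.94) = 152.2 / 247.0079 ≈ 0.616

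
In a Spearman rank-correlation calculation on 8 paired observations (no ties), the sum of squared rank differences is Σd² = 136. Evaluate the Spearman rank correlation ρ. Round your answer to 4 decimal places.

ρ = 1 − 6Σd² / [n(n²−1)] = 1 − 6×136 / (8×63)
  = 1 − 816/504 = 1 − 1.61905 ≈ -0.6190

-0.6190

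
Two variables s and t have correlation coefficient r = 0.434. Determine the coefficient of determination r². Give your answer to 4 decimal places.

0.1884

r² = (0.434)² = 0.1884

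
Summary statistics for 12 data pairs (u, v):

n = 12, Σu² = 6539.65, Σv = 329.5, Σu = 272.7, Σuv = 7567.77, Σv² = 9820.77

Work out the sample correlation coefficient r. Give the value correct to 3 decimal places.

0.155

r = (nΣuv − ΣuΣv) / √[(nΣu² − (Σu)²)(nΣv² − (Σv)²)]
Numerator: 12×7567.77 − 272.7×329.5 = 958.59
Denominator: √[(78475.8 − 74365.29)(117849.24 − 108570.25)] = √[4110.51 × 9278.99] = 6175.8709
r = 958.59 / 6175.8709 ≈ 0.155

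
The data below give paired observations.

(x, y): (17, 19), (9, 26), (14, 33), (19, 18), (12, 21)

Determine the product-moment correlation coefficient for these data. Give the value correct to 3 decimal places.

-0.493

n = 5, Σx = 71, Σy = 117, Σx² = 1071, Σy² = 2891, Σxy = 1613
nΣxy − ΣxΣy = 8065 − 8307 = -242
nΣx² − (Σx)² = 5355 − 5041 = 314; nΣy² − (Σy)² = 14455 − 13689 = 766
r = -242 / √(314 × 766) = -242 / 490.4325 ≈ -0.493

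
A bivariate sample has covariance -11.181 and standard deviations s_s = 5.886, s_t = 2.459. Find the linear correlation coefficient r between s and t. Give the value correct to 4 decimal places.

r = Cov(s,t) / (s_s · s_t) = -11.181 / (5.886 × 2.459)
  = -11.181 / 14.4737 ≈ -0.7725

-0.7725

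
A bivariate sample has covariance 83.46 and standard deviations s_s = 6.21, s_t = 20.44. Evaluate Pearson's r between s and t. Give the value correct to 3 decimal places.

r = Cov(s,t) / (s_s · s_t) = 83.46 / (6.21 × 20.44)
  = 83.46 / 126.9324 ≈ 0.658

0.658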